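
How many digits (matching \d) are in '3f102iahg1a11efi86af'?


\d matches any digit 0-9.
Scanning '3f102iahg1a11efi86af':
  pos 0: '3' -> DIGIT
  pos 2: '1' -> DIGIT
  pos 3: '0' -> DIGIT
  pos 4: '2' -> DIGIT
  pos 9: '1' -> DIGIT
  pos 11: '1' -> DIGIT
  pos 12: '1' -> DIGIT
  pos 16: '8' -> DIGIT
  pos 17: '6' -> DIGIT
Digits found: ['3', '1', '0', '2', '1', '1', '1', '8', '6']
Total: 9

9


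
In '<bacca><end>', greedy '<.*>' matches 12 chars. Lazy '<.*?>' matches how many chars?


Greedy '<.*>' tries to match as MUCH as possible.
Lazy '<.*?>' tries to match as LITTLE as possible.

String: '<bacca><end>'
Greedy '<.*>' starts at first '<' and extends to the LAST '>': '<bacca><end>' (12 chars)
Lazy '<.*?>' starts at first '<' and stops at the FIRST '>': '<bacca>' (7 chars)

7


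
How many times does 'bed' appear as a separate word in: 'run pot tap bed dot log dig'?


Scanning each word for exact match 'bed':
  Word 1: 'run' -> no
  Word 2: 'pot' -> no
  Word 3: 'tap' -> no
  Word 4: 'bed' -> MATCH
  Word 5: 'dot' -> no
  Word 6: 'log' -> no
  Word 7: 'dig' -> no
Total matches: 1

1


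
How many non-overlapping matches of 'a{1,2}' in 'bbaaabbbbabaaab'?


Pattern 'a{1,2}' matches between 1 and 2 consecutive a's (greedy).
String: 'bbaaabbbbabaaab'
Finding runs of a's and applying greedy matching:
  Run at pos 2: 'aaa' (length 3)
  Run at pos 9: 'a' (length 1)
  Run at pos 11: 'aaa' (length 3)
Matches: ['aa', 'a', 'a', 'aa', 'a']
Count: 5

5


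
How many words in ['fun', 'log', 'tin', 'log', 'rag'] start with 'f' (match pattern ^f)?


Pattern ^f anchors to start of word. Check which words begin with 'f':
  'fun' -> MATCH (starts with 'f')
  'log' -> no
  'tin' -> no
  'log' -> no
  'rag' -> no
Matching words: ['fun']
Count: 1

1


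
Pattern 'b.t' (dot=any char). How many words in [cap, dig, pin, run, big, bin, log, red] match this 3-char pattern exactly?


Pattern 'b.t' means: starts with 'b', any single char, ends with 't'.
Checking each word (must be exactly 3 chars):
  'cap' (len=3): no
  'dig' (len=3): no
  'pin' (len=3): no
  'run' (len=3): no
  'big' (len=3): no
  'bin' (len=3): no
  'log' (len=3): no
  'red' (len=3): no
Matching words: []
Total: 0

0


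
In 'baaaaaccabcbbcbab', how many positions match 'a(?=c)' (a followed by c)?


Lookahead 'a(?=c)' matches 'a' only when followed by 'c'.
String: 'baaaaaccabcbbcbab'
Checking each position where char is 'a':
  pos 1: 'a' -> no (next='a')
  pos 2: 'a' -> no (next='a')
  pos 3: 'a' -> no (next='a')
  pos 4: 'a' -> no (next='a')
  pos 5: 'a' -> MATCH (next='c')
  pos 8: 'a' -> no (next='b')
  pos 15: 'a' -> no (next='b')
Matching positions: [5]
Count: 1

1


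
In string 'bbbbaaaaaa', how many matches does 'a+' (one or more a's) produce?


Pattern 'a+' matches one or more consecutive a's.
String: 'bbbbaaaaaa'
Scanning for runs of a:
  Match 1: 'aaaaaa' (length 6)
Total matches: 1

1


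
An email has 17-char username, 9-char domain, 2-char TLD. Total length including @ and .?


An email address has format: username@domain.tld
Username length: 17
'@' character: 1
Domain length: 9
'.' character: 1
TLD length: 2
Total = 17 + 1 + 9 + 1 + 2 = 30

30


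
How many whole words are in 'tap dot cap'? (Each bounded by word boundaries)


Word boundaries (\b) mark the start/end of each word.
Text: 'tap dot cap'
Splitting by whitespace:
  Word 1: 'tap'
  Word 2: 'dot'
  Word 3: 'cap'
Total whole words: 3

3


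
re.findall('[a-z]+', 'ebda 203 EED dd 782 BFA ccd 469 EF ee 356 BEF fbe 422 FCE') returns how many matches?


Pattern '[a-z]+' finds one or more lowercase letters.
Text: 'ebda 203 EED dd 782 BFA ccd 469 EF ee 356 BEF fbe 422 FCE'
Scanning for matches:
  Match 1: 'ebda'
  Match 2: 'dd'
  Match 3: 'ccd'
  Match 4: 'ee'
  Match 5: 'fbe'
Total matches: 5

5


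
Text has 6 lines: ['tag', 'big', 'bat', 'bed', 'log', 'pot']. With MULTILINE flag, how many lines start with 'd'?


With MULTILINE flag, ^ matches the start of each line.
Lines: ['tag', 'big', 'bat', 'bed', 'log', 'pot']
Checking which lines start with 'd':
  Line 1: 'tag' -> no
  Line 2: 'big' -> no
  Line 3: 'bat' -> no
  Line 4: 'bed' -> no
  Line 5: 'log' -> no
  Line 6: 'pot' -> no
Matching lines: []
Count: 0

0


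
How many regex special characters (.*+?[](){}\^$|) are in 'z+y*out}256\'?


Regex special characters are: . * + ? [ ] ( ) { } \ ^ $ |
Scanning 'z+y*out}256\':
  pos 1: '+' -> SPECIAL
  pos 3: '*' -> SPECIAL
  pos 7: '}' -> SPECIAL
  pos 11: '\' -> SPECIAL
Special chars found: ['+', '*', '}', '\\']
Total: 4

4


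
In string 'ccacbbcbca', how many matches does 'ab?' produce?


Pattern 'ab?' matches 'a' optionally followed by 'b'.
String: 'ccacbbcbca'
Scanning left to right for 'a' then checking next char:
  Match 1: 'a' (a not followed by b)
  Match 2: 'a' (a not followed by b)
Total matches: 2

2


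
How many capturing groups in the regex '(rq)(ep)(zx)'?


To count capturing groups, count each '(' that starts a group.
Pattern: '(rq)(ep)(zx)'
Walking through the pattern:
  Position 0: '(' -> group #1
  Position 4: '(' -> group #2
  Position 8: '(' -> group #3
Total capturing groups: 3

3


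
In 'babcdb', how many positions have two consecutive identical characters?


Looking for consecutive identical characters in 'babcdb':
  pos 0-1: 'b' vs 'a' -> different
  pos 1-2: 'a' vs 'b' -> different
  pos 2-3: 'b' vs 'c' -> different
  pos 3-4: 'c' vs 'd' -> different
  pos 4-5: 'd' vs 'b' -> different
Consecutive identical pairs: []
Count: 0

0


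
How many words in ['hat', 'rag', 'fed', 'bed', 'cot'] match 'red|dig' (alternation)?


Alternation 'red|dig' matches either 'red' or 'dig'.
Checking each word:
  'hat' -> no
  'rag' -> no
  'fed' -> no
  'bed' -> no
  'cot' -> no
Matches: []
Count: 0

0


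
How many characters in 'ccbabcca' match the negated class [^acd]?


Negated class [^acd] matches any char NOT in {a, c, d}
Scanning 'ccbabcca':
  pos 0: 'c' -> no (excluded)
  pos 1: 'c' -> no (excluded)
  pos 2: 'b' -> MATCH
  pos 3: 'a' -> no (excluded)
  pos 4: 'b' -> MATCH
  pos 5: 'c' -> no (excluded)
  pos 6: 'c' -> no (excluded)
  pos 7: 'a' -> no (excluded)
Total matches: 2

2


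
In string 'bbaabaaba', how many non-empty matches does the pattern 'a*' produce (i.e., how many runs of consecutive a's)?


Pattern 'a*' matches zero or more a's. We want non-empty runs of consecutive a's.
String: 'bbaabaaba'
Walking through the string to find runs of a's:
  Run 1: positions 2-3 -> 'aa'
  Run 2: positions 5-6 -> 'aa'
  Run 3: positions 8-8 -> 'a'
Non-empty runs found: ['aa', 'aa', 'a']
Count: 3

3


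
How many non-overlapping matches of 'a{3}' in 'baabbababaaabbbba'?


Pattern 'a{3}' matches exactly 3 consecutive a's (greedy, non-overlapping).
String: 'baabbababaaabbbba'
Scanning for runs of a's:
  Run at pos 1: 'aa' (length 2) -> 0 match(es)
  Run at pos 5: 'a' (length 1) -> 0 match(es)
  Run at pos 7: 'a' (length 1) -> 0 match(es)
  Run at pos 9: 'aaa' (length 3) -> 1 match(es)
  Run at pos 16: 'a' (length 1) -> 0 match(es)
Matches found: ['aaa']
Total: 1

1


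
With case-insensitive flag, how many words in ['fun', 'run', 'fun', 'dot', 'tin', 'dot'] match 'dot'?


Case-insensitive matching: compare each word's lowercase form to 'dot'.
  'fun' -> lower='fun' -> no
  'run' -> lower='run' -> no
  'fun' -> lower='fun' -> no
  'dot' -> lower='dot' -> MATCH
  'tin' -> lower='tin' -> no
  'dot' -> lower='dot' -> MATCH
Matches: ['dot', 'dot']
Count: 2

2


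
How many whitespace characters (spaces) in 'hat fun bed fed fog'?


\s matches whitespace characters (spaces, tabs, etc.).
Text: 'hat fun bed fed fog'
This text has 5 words separated by spaces.
Number of spaces = number of words - 1 = 5 - 1 = 4

4


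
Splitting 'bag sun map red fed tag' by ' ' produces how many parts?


Splitting by ' ' breaks the string at each occurrence of the separator.
Text: 'bag sun map red fed tag'
Parts after split:
  Part 1: 'bag'
  Part 2: 'sun'
  Part 3: 'map'
  Part 4: 'red'
  Part 5: 'fed'
  Part 6: 'tag'
Total parts: 6

6


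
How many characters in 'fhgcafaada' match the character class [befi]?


Character class [befi] matches any of: {b, e, f, i}
Scanning string 'fhgcafaada' character by character:
  pos 0: 'f' -> MATCH
  pos 1: 'h' -> no
  pos 2: 'g' -> no
  pos 3: 'c' -> no
  pos 4: 'a' -> no
  pos 5: 'f' -> MATCH
  pos 6: 'a' -> no
  pos 7: 'a' -> no
  pos 8: 'd' -> no
  pos 9: 'a' -> no
Total matches: 2

2


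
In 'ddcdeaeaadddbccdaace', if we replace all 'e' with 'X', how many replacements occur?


re.sub('e', 'X', text) replaces every occurrence of 'e' with 'X'.
Text: 'ddcdeaeaadddbccdaace'
Scanning for 'e':
  pos 4: 'e' -> replacement #1
  pos 6: 'e' -> replacement #2
  pos 19: 'e' -> replacement #3
Total replacements: 3

3


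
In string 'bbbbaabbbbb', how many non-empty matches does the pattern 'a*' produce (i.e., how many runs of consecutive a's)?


Pattern 'a*' matches zero or more a's. We want non-empty runs of consecutive a's.
String: 'bbbbaabbbbb'
Walking through the string to find runs of a's:
  Run 1: positions 4-5 -> 'aa'
Non-empty runs found: ['aa']
Count: 1

1


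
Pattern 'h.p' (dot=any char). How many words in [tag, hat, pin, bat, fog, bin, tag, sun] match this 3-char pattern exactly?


Pattern 'h.p' means: starts with 'h', any single char, ends with 'p'.
Checking each word (must be exactly 3 chars):
  'tag' (len=3): no
  'hat' (len=3): no
  'pin' (len=3): no
  'bat' (len=3): no
  'fog' (len=3): no
  'bin' (len=3): no
  'tag' (len=3): no
  'sun' (len=3): no
Matching words: []
Total: 0

0


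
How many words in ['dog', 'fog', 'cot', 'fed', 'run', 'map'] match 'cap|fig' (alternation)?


Alternation 'cap|fig' matches either 'cap' or 'fig'.
Checking each word:
  'dog' -> no
  'fog' -> no
  'cot' -> no
  'fed' -> no
  'run' -> no
  'map' -> no
Matches: []
Count: 0

0


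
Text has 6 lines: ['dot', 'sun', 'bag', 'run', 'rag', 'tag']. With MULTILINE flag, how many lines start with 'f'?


With MULTILINE flag, ^ matches the start of each line.
Lines: ['dot', 'sun', 'bag', 'run', 'rag', 'tag']
Checking which lines start with 'f':
  Line 1: 'dot' -> no
  Line 2: 'sun' -> no
  Line 3: 'bag' -> no
  Line 4: 'run' -> no
  Line 5: 'rag' -> no
  Line 6: 'tag' -> no
Matching lines: []
Count: 0

0


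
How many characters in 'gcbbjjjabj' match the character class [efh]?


Character class [efh] matches any of: {e, f, h}
Scanning string 'gcbbjjjabj' character by character:
  pos 0: 'g' -> no
  pos 1: 'c' -> no
  pos 2: 'b' -> no
  pos 3: 'b' -> no
  pos 4: 'j' -> no
  pos 5: 'j' -> no
  pos 6: 'j' -> no
  pos 7: 'a' -> no
  pos 8: 'b' -> no
  pos 9: 'j' -> no
Total matches: 0

0


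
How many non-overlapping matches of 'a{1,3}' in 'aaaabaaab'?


Pattern 'a{1,3}' matches between 1 and 3 consecutive a's (greedy).
String: 'aaaabaaab'
Finding runs of a's and applying greedy matching:
  Run at pos 0: 'aaaa' (length 4)
  Run at pos 5: 'aaa' (length 3)
Matches: ['aaa', 'a', 'aaa']
Count: 3

3


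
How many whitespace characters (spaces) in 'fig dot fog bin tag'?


\s matches whitespace characters (spaces, tabs, etc.).
Text: 'fig dot fog bin tag'
This text has 5 words separated by spaces.
Number of spaces = number of words - 1 = 5 - 1 = 4

4


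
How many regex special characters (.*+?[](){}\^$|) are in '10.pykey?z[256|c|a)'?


Regex special characters are: . * + ? [ ] ( ) { } \ ^ $ |
Scanning '10.pykey?z[256|c|a)':
  pos 2: '.' -> SPECIAL
  pos 8: '?' -> SPECIAL
  pos 10: '[' -> SPECIAL
  pos 14: '|' -> SPECIAL
  pos 16: '|' -> SPECIAL
  pos 18: ')' -> SPECIAL
Special chars found: ['.', '?', '[', '|', '|', ')']
Total: 6

6


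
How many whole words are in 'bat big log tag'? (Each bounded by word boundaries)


Word boundaries (\b) mark the start/end of each word.
Text: 'bat big log tag'
Splitting by whitespace:
  Word 1: 'bat'
  Word 2: 'big'
  Word 3: 'log'
  Word 4: 'tag'
Total whole words: 4

4


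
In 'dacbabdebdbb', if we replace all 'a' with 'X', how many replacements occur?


re.sub('a', 'X', text) replaces every occurrence of 'a' with 'X'.
Text: 'dacbabdebdbb'
Scanning for 'a':
  pos 1: 'a' -> replacement #1
  pos 4: 'a' -> replacement #2
Total replacements: 2

2


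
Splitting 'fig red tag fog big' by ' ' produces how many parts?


Splitting by ' ' breaks the string at each occurrence of the separator.
Text: 'fig red tag fog big'
Parts after split:
  Part 1: 'fig'
  Part 2: 'red'
  Part 3: 'tag'
  Part 4: 'fog'
  Part 5: 'big'
Total parts: 5

5


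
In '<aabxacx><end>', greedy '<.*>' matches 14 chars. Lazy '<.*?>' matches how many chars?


Greedy '<.*>' tries to match as MUCH as possible.
Lazy '<.*?>' tries to match as LITTLE as possible.

String: '<aabxacx><end>'
Greedy '<.*>' starts at first '<' and extends to the LAST '>': '<aabxacx><end>' (14 chars)
Lazy '<.*?>' starts at first '<' and stops at the FIRST '>': '<aabxacx>' (9 chars)

9


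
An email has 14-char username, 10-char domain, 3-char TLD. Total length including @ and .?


An email address has format: username@domain.tld
Username length: 14
'@' character: 1
Domain length: 10
'.' character: 1
TLD length: 3
Total = 14 + 1 + 10 + 1 + 3 = 29

29


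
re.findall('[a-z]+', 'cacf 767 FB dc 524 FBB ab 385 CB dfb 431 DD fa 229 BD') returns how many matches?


Pattern '[a-z]+' finds one or more lowercase letters.
Text: 'cacf 767 FB dc 524 FBB ab 385 CB dfb 431 DD fa 229 BD'
Scanning for matches:
  Match 1: 'cacf'
  Match 2: 'dc'
  Match 3: 'ab'
  Match 4: 'dfb'
  Match 5: 'fa'
Total matches: 5

5


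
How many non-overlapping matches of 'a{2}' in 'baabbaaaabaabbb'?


Pattern 'a{2}' matches exactly 2 consecutive a's (greedy, non-overlapping).
String: 'baabbaaaabaabbb'
Scanning for runs of a's:
  Run at pos 1: 'aa' (length 2) -> 1 match(es)
  Run at pos 5: 'aaaa' (length 4) -> 2 match(es)
  Run at pos 10: 'aa' (length 2) -> 1 match(es)
Matches found: ['aa', 'aa', 'aa', 'aa']
Total: 4

4


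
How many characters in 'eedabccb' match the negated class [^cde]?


Negated class [^cde] matches any char NOT in {c, d, e}
Scanning 'eedabccb':
  pos 0: 'e' -> no (excluded)
  pos 1: 'e' -> no (excluded)
  pos 2: 'd' -> no (excluded)
  pos 3: 'a' -> MATCH
  pos 4: 'b' -> MATCH
  pos 5: 'c' -> no (excluded)
  pos 6: 'c' -> no (excluded)
  pos 7: 'b' -> MATCH
Total matches: 3

3


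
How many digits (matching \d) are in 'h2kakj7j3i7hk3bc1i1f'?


\d matches any digit 0-9.
Scanning 'h2kakj7j3i7hk3bc1i1f':
  pos 1: '2' -> DIGIT
  pos 6: '7' -> DIGIT
  pos 8: '3' -> DIGIT
  pos 10: '7' -> DIGIT
  pos 13: '3' -> DIGIT
  pos 16: '1' -> DIGIT
  pos 18: '1' -> DIGIT
Digits found: ['2', '7', '3', '7', '3', '1', '1']
Total: 7

7


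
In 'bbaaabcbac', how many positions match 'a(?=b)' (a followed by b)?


Lookahead 'a(?=b)' matches 'a' only when followed by 'b'.
String: 'bbaaabcbac'
Checking each position where char is 'a':
  pos 2: 'a' -> no (next='a')
  pos 3: 'a' -> no (next='a')
  pos 4: 'a' -> MATCH (next='b')
  pos 8: 'a' -> no (next='c')
Matching positions: [4]
Count: 1

1


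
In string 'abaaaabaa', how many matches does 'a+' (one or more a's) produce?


Pattern 'a+' matches one or more consecutive a's.
String: 'abaaaabaa'
Scanning for runs of a:
  Match 1: 'a' (length 1)
  Match 2: 'aaaa' (length 4)
  Match 3: 'aa' (length 2)
Total matches: 3

3


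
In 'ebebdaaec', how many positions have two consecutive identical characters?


Looking for consecutive identical characters in 'ebebdaaec':
  pos 0-1: 'e' vs 'b' -> different
  pos 1-2: 'b' vs 'e' -> different
  pos 2-3: 'e' vs 'b' -> different
  pos 3-4: 'b' vs 'd' -> different
  pos 4-5: 'd' vs 'a' -> different
  pos 5-6: 'a' vs 'a' -> MATCH ('aa')
  pos 6-7: 'a' vs 'e' -> different
  pos 7-8: 'e' vs 'c' -> different
Consecutive identical pairs: ['aa']
Count: 1

1


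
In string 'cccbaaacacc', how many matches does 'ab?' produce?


Pattern 'ab?' matches 'a' optionally followed by 'b'.
String: 'cccbaaacacc'
Scanning left to right for 'a' then checking next char:
  Match 1: 'a' (a not followed by b)
  Match 2: 'a' (a not followed by b)
  Match 3: 'a' (a not followed by b)
  Match 4: 'a' (a not followed by b)
Total matches: 4

4


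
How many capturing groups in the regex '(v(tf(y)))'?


To count capturing groups, count each '(' that starts a group.
Pattern: '(v(tf(y)))'
Walking through the pattern:
  Position 0: '(' -> group #1
  Position 2: '(' -> group #2
  Position 5: '(' -> group #3
Total capturing groups: 3

3


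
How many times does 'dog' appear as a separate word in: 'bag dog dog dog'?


Scanning each word for exact match 'dog':
  Word 1: 'bag' -> no
  Word 2: 'dog' -> MATCH
  Word 3: 'dog' -> MATCH
  Word 4: 'dog' -> MATCH
Total matches: 3

3


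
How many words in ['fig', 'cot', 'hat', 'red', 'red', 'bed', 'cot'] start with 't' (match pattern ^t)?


Pattern ^t anchors to start of word. Check which words begin with 't':
  'fig' -> no
  'cot' -> no
  'hat' -> no
  'red' -> no
  'red' -> no
  'bed' -> no
  'cot' -> no
Matching words: []
Count: 0

0


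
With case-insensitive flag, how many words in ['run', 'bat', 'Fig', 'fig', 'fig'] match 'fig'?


Case-insensitive matching: compare each word's lowercase form to 'fig'.
  'run' -> lower='run' -> no
  'bat' -> lower='bat' -> no
  'Fig' -> lower='fig' -> MATCH
  'fig' -> lower='fig' -> MATCH
  'fig' -> lower='fig' -> MATCH
Matches: ['Fig', 'fig', 'fig']
Count: 3

3


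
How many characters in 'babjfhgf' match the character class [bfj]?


Character class [bfj] matches any of: {b, f, j}
Scanning string 'babjfhgf' character by character:
  pos 0: 'b' -> MATCH
  pos 1: 'a' -> no
  pos 2: 'b' -> MATCH
  pos 3: 'j' -> MATCH
  pos 4: 'f' -> MATCH
  pos 5: 'h' -> no
  pos 6: 'g' -> no
  pos 7: 'f' -> MATCH
Total matches: 5

5


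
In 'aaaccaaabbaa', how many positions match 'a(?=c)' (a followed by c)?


Lookahead 'a(?=c)' matches 'a' only when followed by 'c'.
String: 'aaaccaaabbaa'
Checking each position where char is 'a':
  pos 0: 'a' -> no (next='a')
  pos 1: 'a' -> no (next='a')
  pos 2: 'a' -> MATCH (next='c')
  pos 5: 'a' -> no (next='a')
  pos 6: 'a' -> no (next='a')
  pos 7: 'a' -> no (next='b')
  pos 10: 'a' -> no (next='a')
Matching positions: [2]
Count: 1

1


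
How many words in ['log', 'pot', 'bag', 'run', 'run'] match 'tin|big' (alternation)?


Alternation 'tin|big' matches either 'tin' or 'big'.
Checking each word:
  'log' -> no
  'pot' -> no
  'bag' -> no
  'run' -> no
  'run' -> no
Matches: []
Count: 0

0


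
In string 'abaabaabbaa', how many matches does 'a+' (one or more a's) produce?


Pattern 'a+' matches one or more consecutive a's.
String: 'abaabaabbaa'
Scanning for runs of a:
  Match 1: 'a' (length 1)
  Match 2: 'aa' (length 2)
  Match 3: 'aa' (length 2)
  Match 4: 'aa' (length 2)
Total matches: 4

4


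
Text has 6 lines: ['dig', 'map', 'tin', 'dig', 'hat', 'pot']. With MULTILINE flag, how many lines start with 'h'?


With MULTILINE flag, ^ matches the start of each line.
Lines: ['dig', 'map', 'tin', 'dig', 'hat', 'pot']
Checking which lines start with 'h':
  Line 1: 'dig' -> no
  Line 2: 'map' -> no
  Line 3: 'tin' -> no
  Line 4: 'dig' -> no
  Line 5: 'hat' -> MATCH
  Line 6: 'pot' -> no
Matching lines: ['hat']
Count: 1

1


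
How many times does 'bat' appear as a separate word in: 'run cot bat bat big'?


Scanning each word for exact match 'bat':
  Word 1: 'run' -> no
  Word 2: 'cot' -> no
  Word 3: 'bat' -> MATCH
  Word 4: 'bat' -> MATCH
  Word 5: 'big' -> no
Total matches: 2

2


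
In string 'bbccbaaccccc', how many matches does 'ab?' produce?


Pattern 'ab?' matches 'a' optionally followed by 'b'.
String: 'bbccbaaccccc'
Scanning left to right for 'a' then checking next char:
  Match 1: 'a' (a not followed by b)
  Match 2: 'a' (a not followed by b)
Total matches: 2

2


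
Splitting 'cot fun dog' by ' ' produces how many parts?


Splitting by ' ' breaks the string at each occurrence of the separator.
Text: 'cot fun dog'
Parts after split:
  Part 1: 'cot'
  Part 2: 'fun'
  Part 3: 'dog'
Total parts: 3

3


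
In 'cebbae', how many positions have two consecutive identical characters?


Looking for consecutive identical characters in 'cebbae':
  pos 0-1: 'c' vs 'e' -> different
  pos 1-2: 'e' vs 'b' -> different
  pos 2-3: 'b' vs 'b' -> MATCH ('bb')
  pos 3-4: 'b' vs 'a' -> different
  pos 4-5: 'a' vs 'e' -> different
Consecutive identical pairs: ['bb']
Count: 1

1


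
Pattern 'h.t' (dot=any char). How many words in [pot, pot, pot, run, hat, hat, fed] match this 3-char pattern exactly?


Pattern 'h.t' means: starts with 'h', any single char, ends with 't'.
Checking each word (must be exactly 3 chars):
  'pot' (len=3): no
  'pot' (len=3): no
  'pot' (len=3): no
  'run' (len=3): no
  'hat' (len=3): MATCH
  'hat' (len=3): MATCH
  'fed' (len=3): no
Matching words: ['hat', 'hat']
Total: 2

2


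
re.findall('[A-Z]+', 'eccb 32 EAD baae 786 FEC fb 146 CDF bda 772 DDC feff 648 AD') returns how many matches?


Pattern '[A-Z]+' finds one or more uppercase letters.
Text: 'eccb 32 EAD baae 786 FEC fb 146 CDF bda 772 DDC feff 648 AD'
Scanning for matches:
  Match 1: 'EAD'
  Match 2: 'FEC'
  Match 3: 'CDF'
  Match 4: 'DDC'
  Match 5: 'AD'
Total matches: 5

5


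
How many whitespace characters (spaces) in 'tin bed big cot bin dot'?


\s matches whitespace characters (spaces, tabs, etc.).
Text: 'tin bed big cot bin dot'
This text has 6 words separated by spaces.
Number of spaces = number of words - 1 = 6 - 1 = 5

5


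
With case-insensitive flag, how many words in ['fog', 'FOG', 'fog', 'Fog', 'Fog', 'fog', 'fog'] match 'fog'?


Case-insensitive matching: compare each word's lowercase form to 'fog'.
  'fog' -> lower='fog' -> MATCH
  'FOG' -> lower='fog' -> MATCH
  'fog' -> lower='fog' -> MATCH
  'Fog' -> lower='fog' -> MATCH
  'Fog' -> lower='fog' -> MATCH
  'fog' -> lower='fog' -> MATCH
  'fog' -> lower='fog' -> MATCH
Matches: ['fog', 'FOG', 'fog', 'Fog', 'Fog', 'fog', 'fog']
Count: 7

7


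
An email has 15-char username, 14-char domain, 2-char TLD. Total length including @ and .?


An email address has format: username@domain.tld
Username length: 15
'@' character: 1
Domain length: 14
'.' character: 1
TLD length: 2
Total = 15 + 1 + 14 + 1 + 2 = 33

33


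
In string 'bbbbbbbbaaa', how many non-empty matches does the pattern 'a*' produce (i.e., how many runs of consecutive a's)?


Pattern 'a*' matches zero or more a's. We want non-empty runs of consecutive a's.
String: 'bbbbbbbbaaa'
Walking through the string to find runs of a's:
  Run 1: positions 8-10 -> 'aaa'
Non-empty runs found: ['aaa']
Count: 1

1


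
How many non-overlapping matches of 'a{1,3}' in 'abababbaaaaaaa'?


Pattern 'a{1,3}' matches between 1 and 3 consecutive a's (greedy).
String: 'abababbaaaaaaa'
Finding runs of a's and applying greedy matching:
  Run at pos 0: 'a' (length 1)
  Run at pos 2: 'a' (length 1)
  Run at pos 4: 'a' (length 1)
  Run at pos 7: 'aaaaaaa' (length 7)
Matches: ['a', 'a', 'a', 'aaa', 'aaa', 'a']
Count: 6

6


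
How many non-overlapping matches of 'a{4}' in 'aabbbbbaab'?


Pattern 'a{4}' matches exactly 4 consecutive a's (greedy, non-overlapping).
String: 'aabbbbbaab'
Scanning for runs of a's:
  Run at pos 0: 'aa' (length 2) -> 0 match(es)
  Run at pos 7: 'aa' (length 2) -> 0 match(es)
Matches found: []
Total: 0

0


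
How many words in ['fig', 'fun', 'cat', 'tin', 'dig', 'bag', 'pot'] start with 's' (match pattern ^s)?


Pattern ^s anchors to start of word. Check which words begin with 's':
  'fig' -> no
  'fun' -> no
  'cat' -> no
  'tin' -> no
  'dig' -> no
  'bag' -> no
  'pot' -> no
Matching words: []
Count: 0

0


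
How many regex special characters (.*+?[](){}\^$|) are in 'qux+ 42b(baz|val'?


Regex special characters are: . * + ? [ ] ( ) { } \ ^ $ |
Scanning 'qux+ 42b(baz|val':
  pos 3: '+' -> SPECIAL
  pos 8: '(' -> SPECIAL
  pos 12: '|' -> SPECIAL
Special chars found: ['+', '(', '|']
Total: 3

3


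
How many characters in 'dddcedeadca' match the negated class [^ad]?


Negated class [^ad] matches any char NOT in {a, d}
Scanning 'dddcedeadca':
  pos 0: 'd' -> no (excluded)
  pos 1: 'd' -> no (excluded)
  pos 2: 'd' -> no (excluded)
  pos 3: 'c' -> MATCH
  pos 4: 'e' -> MATCH
  pos 5: 'd' -> no (excluded)
  pos 6: 'e' -> MATCH
  pos 7: 'a' -> no (excluded)
  pos 8: 'd' -> no (excluded)
  pos 9: 'c' -> MATCH
  pos 10: 'a' -> no (excluded)
Total matches: 4

4


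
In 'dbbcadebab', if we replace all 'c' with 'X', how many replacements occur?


re.sub('c', 'X', text) replaces every occurrence of 'c' with 'X'.
Text: 'dbbcadebab'
Scanning for 'c':
  pos 3: 'c' -> replacement #1
Total replacements: 1

1


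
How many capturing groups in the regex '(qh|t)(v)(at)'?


To count capturing groups, count each '(' that starts a group.
Pattern: '(qh|t)(v)(at)'
Walking through the pattern:
  Position 0: '(' -> group #1
  Position 6: '(' -> group #2
  Position 9: '(' -> group #3
Total capturing groups: 3

3


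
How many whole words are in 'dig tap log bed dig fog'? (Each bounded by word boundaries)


Word boundaries (\b) mark the start/end of each word.
Text: 'dig tap log bed dig fog'
Splitting by whitespace:
  Word 1: 'dig'
  Word 2: 'tap'
  Word 3: 'log'
  Word 4: 'bed'
  Word 5: 'dig'
  Word 6: 'fog'
Total whole words: 6

6


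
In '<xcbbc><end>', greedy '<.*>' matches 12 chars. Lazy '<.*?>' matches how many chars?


Greedy '<.*>' tries to match as MUCH as possible.
Lazy '<.*?>' tries to match as LITTLE as possible.

String: '<xcbbc><end>'
Greedy '<.*>' starts at first '<' and extends to the LAST '>': '<xcbbc><end>' (12 chars)
Lazy '<.*?>' starts at first '<' and stops at the FIRST '>': '<xcbbc>' (7 chars)

7


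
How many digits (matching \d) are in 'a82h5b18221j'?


\d matches any digit 0-9.
Scanning 'a82h5b18221j':
  pos 1: '8' -> DIGIT
  pos 2: '2' -> DIGIT
  pos 4: '5' -> DIGIT
  pos 6: '1' -> DIGIT
  pos 7: '8' -> DIGIT
  pos 8: '2' -> DIGIT
  pos 9: '2' -> DIGIT
  pos 10: '1' -> DIGIT
Digits found: ['8', '2', '5', '1', '8', '2', '2', '1']
Total: 8

8


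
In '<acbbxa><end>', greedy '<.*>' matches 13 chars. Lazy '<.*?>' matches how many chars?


Greedy '<.*>' tries to match as MUCH as possible.
Lazy '<.*?>' tries to match as LITTLE as possible.

String: '<acbbxa><end>'
Greedy '<.*>' starts at first '<' and extends to the LAST '>': '<acbbxa><end>' (13 chars)
Lazy '<.*?>' starts at first '<' and stops at the FIRST '>': '<acbbxa>' (8 chars)

8


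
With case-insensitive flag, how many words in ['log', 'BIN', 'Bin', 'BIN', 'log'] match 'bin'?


Case-insensitive matching: compare each word's lowercase form to 'bin'.
  'log' -> lower='log' -> no
  'BIN' -> lower='bin' -> MATCH
  'Bin' -> lower='bin' -> MATCH
  'BIN' -> lower='bin' -> MATCH
  'log' -> lower='log' -> no
Matches: ['BIN', 'Bin', 'BIN']
Count: 3

3


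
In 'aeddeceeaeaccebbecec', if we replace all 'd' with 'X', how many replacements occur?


re.sub('d', 'X', text) replaces every occurrence of 'd' with 'X'.
Text: 'aeddeceeaeaccebbecec'
Scanning for 'd':
  pos 2: 'd' -> replacement #1
  pos 3: 'd' -> replacement #2
Total replacements: 2

2


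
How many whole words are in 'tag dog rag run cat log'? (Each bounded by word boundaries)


Word boundaries (\b) mark the start/end of each word.
Text: 'tag dog rag run cat log'
Splitting by whitespace:
  Word 1: 'tag'
  Word 2: 'dog'
  Word 3: 'rag'
  Word 4: 'run'
  Word 5: 'cat'
  Word 6: 'log'
Total whole words: 6

6


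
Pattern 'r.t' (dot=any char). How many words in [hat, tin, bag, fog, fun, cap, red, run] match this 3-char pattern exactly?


Pattern 'r.t' means: starts with 'r', any single char, ends with 't'.
Checking each word (must be exactly 3 chars):
  'hat' (len=3): no
  'tin' (len=3): no
  'bag' (len=3): no
  'fog' (len=3): no
  'fun' (len=3): no
  'cap' (len=3): no
  'red' (len=3): no
  'run' (len=3): no
Matching words: []
Total: 0

0


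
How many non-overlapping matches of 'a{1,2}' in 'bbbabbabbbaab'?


Pattern 'a{1,2}' matches between 1 and 2 consecutive a's (greedy).
String: 'bbbabbabbbaab'
Finding runs of a's and applying greedy matching:
  Run at pos 3: 'a' (length 1)
  Run at pos 6: 'a' (length 1)
  Run at pos 10: 'aa' (length 2)
Matches: ['a', 'a', 'aa']
Count: 3

3


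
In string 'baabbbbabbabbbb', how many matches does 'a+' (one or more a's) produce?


Pattern 'a+' matches one or more consecutive a's.
String: 'baabbbbabbabbbb'
Scanning for runs of a:
  Match 1: 'aa' (length 2)
  Match 2: 'a' (length 1)
  Match 3: 'a' (length 1)
Total matches: 3

3


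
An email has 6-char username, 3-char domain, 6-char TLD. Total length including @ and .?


An email address has format: username@domain.tld
Username length: 6
'@' character: 1
Domain length: 3
'.' character: 1
TLD length: 6
Total = 6 + 1 + 3 + 1 + 6 = 17

17


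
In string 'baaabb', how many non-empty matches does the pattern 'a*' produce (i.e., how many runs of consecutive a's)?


Pattern 'a*' matches zero or more a's. We want non-empty runs of consecutive a's.
String: 'baaabb'
Walking through the string to find runs of a's:
  Run 1: positions 1-3 -> 'aaa'
Non-empty runs found: ['aaa']
Count: 1

1


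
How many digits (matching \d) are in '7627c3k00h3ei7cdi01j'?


\d matches any digit 0-9.
Scanning '7627c3k00h3ei7cdi01j':
  pos 0: '7' -> DIGIT
  pos 1: '6' -> DIGIT
  pos 2: '2' -> DIGIT
  pos 3: '7' -> DIGIT
  pos 5: '3' -> DIGIT
  pos 7: '0' -> DIGIT
  pos 8: '0' -> DIGIT
  pos 10: '3' -> DIGIT
  pos 13: '7' -> DIGIT
  pos 17: '0' -> DIGIT
  pos 18: '1' -> DIGIT
Digits found: ['7', '6', '2', '7', '3', '0', '0', '3', '7', '0', '1']
Total: 11

11


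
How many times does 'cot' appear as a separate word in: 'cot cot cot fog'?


Scanning each word for exact match 'cot':
  Word 1: 'cot' -> MATCH
  Word 2: 'cot' -> MATCH
  Word 3: 'cot' -> MATCH
  Word 4: 'fog' -> no
Total matches: 3

3


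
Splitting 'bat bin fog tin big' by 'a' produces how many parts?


Splitting by 'a' breaks the string at each occurrence of the separator.
Text: 'bat bin fog tin big'
Parts after split:
  Part 1: 'b'
  Part 2: 't bin fog tin big'
Total parts: 2

2


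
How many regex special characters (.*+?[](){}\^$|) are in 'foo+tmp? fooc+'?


Regex special characters are: . * + ? [ ] ( ) { } \ ^ $ |
Scanning 'foo+tmp? fooc+':
  pos 3: '+' -> SPECIAL
  pos 7: '?' -> SPECIAL
  pos 13: '+' -> SPECIAL
Special chars found: ['+', '?', '+']
Total: 3

3


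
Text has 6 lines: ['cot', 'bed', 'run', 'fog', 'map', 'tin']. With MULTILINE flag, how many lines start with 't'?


With MULTILINE flag, ^ matches the start of each line.
Lines: ['cot', 'bed', 'run', 'fog', 'map', 'tin']
Checking which lines start with 't':
  Line 1: 'cot' -> no
  Line 2: 'bed' -> no
  Line 3: 'run' -> no
  Line 4: 'fog' -> no
  Line 5: 'map' -> no
  Line 6: 'tin' -> MATCH
Matching lines: ['tin']
Count: 1

1


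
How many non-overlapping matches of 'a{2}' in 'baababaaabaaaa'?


Pattern 'a{2}' matches exactly 2 consecutive a's (greedy, non-overlapping).
String: 'baababaaabaaaa'
Scanning for runs of a's:
  Run at pos 1: 'aa' (length 2) -> 1 match(es)
  Run at pos 4: 'a' (length 1) -> 0 match(es)
  Run at pos 6: 'aaa' (length 3) -> 1 match(es)
  Run at pos 10: 'aaaa' (length 4) -> 2 match(es)
Matches found: ['aa', 'aa', 'aa', 'aa']
Total: 4

4


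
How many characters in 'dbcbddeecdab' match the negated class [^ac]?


Negated class [^ac] matches any char NOT in {a, c}
Scanning 'dbcbddeecdab':
  pos 0: 'd' -> MATCH
  pos 1: 'b' -> MATCH
  pos 2: 'c' -> no (excluded)
  pos 3: 'b' -> MATCH
  pos 4: 'd' -> MATCH
  pos 5: 'd' -> MATCH
  pos 6: 'e' -> MATCH
  pos 7: 'e' -> MATCH
  pos 8: 'c' -> no (excluded)
  pos 9: 'd' -> MATCH
  pos 10: 'a' -> no (excluded)
  pos 11: 'b' -> MATCH
Total matches: 9

9


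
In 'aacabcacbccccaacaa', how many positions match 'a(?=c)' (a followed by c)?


Lookahead 'a(?=c)' matches 'a' only when followed by 'c'.
String: 'aacabcacbccccaacaa'
Checking each position where char is 'a':
  pos 0: 'a' -> no (next='a')
  pos 1: 'a' -> MATCH (next='c')
  pos 3: 'a' -> no (next='b')
  pos 6: 'a' -> MATCH (next='c')
  pos 13: 'a' -> no (next='a')
  pos 14: 'a' -> MATCH (next='c')
  pos 16: 'a' -> no (next='a')
Matching positions: [1, 6, 14]
Count: 3

3


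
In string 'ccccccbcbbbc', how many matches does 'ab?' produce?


Pattern 'ab?' matches 'a' optionally followed by 'b'.
String: 'ccccccbcbbbc'
Scanning left to right for 'a' then checking next char:
Total matches: 0

0


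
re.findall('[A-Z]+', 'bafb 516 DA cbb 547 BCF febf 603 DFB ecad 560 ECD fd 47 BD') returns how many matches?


Pattern '[A-Z]+' finds one or more uppercase letters.
Text: 'bafb 516 DA cbb 547 BCF febf 603 DFB ecad 560 ECD fd 47 BD'
Scanning for matches:
  Match 1: 'DA'
  Match 2: 'BCF'
  Match 3: 'DFB'
  Match 4: 'ECD'
  Match 5: 'BD'
Total matches: 5

5


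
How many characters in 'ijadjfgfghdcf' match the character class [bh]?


Character class [bh] matches any of: {b, h}
Scanning string 'ijadjfgfghdcf' character by character:
  pos 0: 'i' -> no
  pos 1: 'j' -> no
  pos 2: 'a' -> no
  pos 3: 'd' -> no
  pos 4: 'j' -> no
  pos 5: 'f' -> no
  pos 6: 'g' -> no
  pos 7: 'f' -> no
  pos 8: 'g' -> no
  pos 9: 'h' -> MATCH
  pos 10: 'd' -> no
  pos 11: 'c' -> no
  pos 12: 'f' -> no
Total matches: 1

1


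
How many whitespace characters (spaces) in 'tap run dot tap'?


\s matches whitespace characters (spaces, tabs, etc.).
Text: 'tap run dot tap'
This text has 4 words separated by spaces.
Number of spaces = number of words - 1 = 4 - 1 = 3

3


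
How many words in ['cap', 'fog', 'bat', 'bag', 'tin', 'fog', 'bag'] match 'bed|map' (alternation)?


Alternation 'bed|map' matches either 'bed' or 'map'.
Checking each word:
  'cap' -> no
  'fog' -> no
  'bat' -> no
  'bag' -> no
  'tin' -> no
  'fog' -> no
  'bag' -> no
Matches: []
Count: 0

0


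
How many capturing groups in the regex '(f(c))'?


To count capturing groups, count each '(' that starts a group.
Pattern: '(f(c))'
Walking through the pattern:
  Position 0: '(' -> group #1
  Position 2: '(' -> group #2
Total capturing groups: 2

2


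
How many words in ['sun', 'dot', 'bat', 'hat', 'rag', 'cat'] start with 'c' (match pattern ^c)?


Pattern ^c anchors to start of word. Check which words begin with 'c':
  'sun' -> no
  'dot' -> no
  'bat' -> no
  'hat' -> no
  'rag' -> no
  'cat' -> MATCH (starts with 'c')
Matching words: ['cat']
Count: 1

1


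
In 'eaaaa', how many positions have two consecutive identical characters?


Looking for consecutive identical characters in 'eaaaa':
  pos 0-1: 'e' vs 'a' -> different
  pos 1-2: 'a' vs 'a' -> MATCH ('aa')
  pos 2-3: 'a' vs 'a' -> MATCH ('aa')
  pos 3-4: 'a' vs 'a' -> MATCH ('aa')
Consecutive identical pairs: ['aa', 'aa', 'aa']
Count: 3

3


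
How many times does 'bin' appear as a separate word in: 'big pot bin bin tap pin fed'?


Scanning each word for exact match 'bin':
  Word 1: 'big' -> no
  Word 2: 'pot' -> no
  Word 3: 'bin' -> MATCH
  Word 4: 'bin' -> MATCH
  Word 5: 'tap' -> no
  Word 6: 'pin' -> no
  Word 7: 'fed' -> no
Total matches: 2

2


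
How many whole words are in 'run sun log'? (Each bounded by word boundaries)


Word boundaries (\b) mark the start/end of each word.
Text: 'run sun log'
Splitting by whitespace:
  Word 1: 'run'
  Word 2: 'sun'
  Word 3: 'log'
Total whole words: 3

3


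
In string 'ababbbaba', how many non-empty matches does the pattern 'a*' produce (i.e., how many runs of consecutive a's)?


Pattern 'a*' matches zero or more a's. We want non-empty runs of consecutive a's.
String: 'ababbbaba'
Walking through the string to find runs of a's:
  Run 1: positions 0-0 -> 'a'
  Run 2: positions 2-2 -> 'a'
  Run 3: positions 6-6 -> 'a'
  Run 4: positions 8-8 -> 'a'
Non-empty runs found: ['a', 'a', 'a', 'a']
Count: 4

4


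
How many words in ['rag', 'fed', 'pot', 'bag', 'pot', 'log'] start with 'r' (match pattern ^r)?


Pattern ^r anchors to start of word. Check which words begin with 'r':
  'rag' -> MATCH (starts with 'r')
  'fed' -> no
  'pot' -> no
  'bag' -> no
  'pot' -> no
  'log' -> no
Matching words: ['rag']
Count: 1

1


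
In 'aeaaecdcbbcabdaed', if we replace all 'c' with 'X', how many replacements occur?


re.sub('c', 'X', text) replaces every occurrence of 'c' with 'X'.
Text: 'aeaaecdcbbcabdaed'
Scanning for 'c':
  pos 5: 'c' -> replacement #1
  pos 7: 'c' -> replacement #2
  pos 10: 'c' -> replacement #3
Total replacements: 3

3


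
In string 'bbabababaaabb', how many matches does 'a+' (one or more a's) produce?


Pattern 'a+' matches one or more consecutive a's.
String: 'bbabababaaabb'
Scanning for runs of a:
  Match 1: 'a' (length 1)
  Match 2: 'a' (length 1)
  Match 3: 'a' (length 1)
  Match 4: 'aaa' (length 3)
Total matches: 4

4


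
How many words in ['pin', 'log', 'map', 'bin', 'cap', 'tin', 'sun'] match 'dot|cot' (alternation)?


Alternation 'dot|cot' matches either 'dot' or 'cot'.
Checking each word:
  'pin' -> no
  'log' -> no
  'map' -> no
  'bin' -> no
  'cap' -> no
  'tin' -> no
  'sun' -> no
Matches: []
Count: 0

0


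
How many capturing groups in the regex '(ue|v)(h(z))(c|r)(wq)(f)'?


To count capturing groups, count each '(' that starts a group.
Pattern: '(ue|v)(h(z))(c|r)(wq)(f)'
Walking through the pattern:
  Position 0: '(' -> group #1
  Position 6: '(' -> group #2
  Position 8: '(' -> group #3
  Position 12: '(' -> group #4
  Position 17: '(' -> group #5
  Position 21: '(' -> group #6
Total capturing groups: 6

6


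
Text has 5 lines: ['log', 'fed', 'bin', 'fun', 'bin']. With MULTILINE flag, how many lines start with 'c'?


With MULTILINE flag, ^ matches the start of each line.
Lines: ['log', 'fed', 'bin', 'fun', 'bin']
Checking which lines start with 'c':
  Line 1: 'log' -> no
  Line 2: 'fed' -> no
  Line 3: 'bin' -> no
  Line 4: 'fun' -> no
  Line 5: 'bin' -> no
Matching lines: []
Count: 0

0


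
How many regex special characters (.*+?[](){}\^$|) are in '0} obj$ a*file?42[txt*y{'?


Regex special characters are: . * + ? [ ] ( ) { } \ ^ $ |
Scanning '0} obj$ a*file?42[txt*y{':
  pos 1: '}' -> SPECIAL
  pos 6: '$' -> SPECIAL
  pos 9: '*' -> SPECIAL
  pos 14: '?' -> SPECIAL
  pos 17: '[' -> SPECIAL
  pos 21: '*' -> SPECIAL
  pos 23: '{' -> SPECIAL
Special chars found: ['}', '$', '*', '?', '[', '*', '{']
Total: 7

7


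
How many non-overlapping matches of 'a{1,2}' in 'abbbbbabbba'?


Pattern 'a{1,2}' matches between 1 and 2 consecutive a's (greedy).
String: 'abbbbbabbba'
Finding runs of a's and applying greedy matching:
  Run at pos 0: 'a' (length 1)
  Run at pos 6: 'a' (length 1)
  Run at pos 10: 'a' (length 1)
Matches: ['a', 'a', 'a']
Count: 3

3


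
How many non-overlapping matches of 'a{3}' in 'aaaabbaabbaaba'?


Pattern 'a{3}' matches exactly 3 consecutive a's (greedy, non-overlapping).
String: 'aaaabbaabbaaba'
Scanning for runs of a's:
  Run at pos 0: 'aaaa' (length 4) -> 1 match(es)
  Run at pos 6: 'aa' (length 2) -> 0 match(es)
  Run at pos 10: 'aa' (length 2) -> 0 match(es)
  Run at pos 13: 'a' (length 1) -> 0 match(es)
Matches found: ['aaa']
Total: 1

1


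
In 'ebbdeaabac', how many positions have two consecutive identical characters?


Looking for consecutive identical characters in 'ebbdeaabac':
  pos 0-1: 'e' vs 'b' -> different
  pos 1-2: 'b' vs 'b' -> MATCH ('bb')
  pos 2-3: 'b' vs 'd' -> different
  pos 3-4: 'd' vs 'e' -> different
  pos 4-5: 'e' vs 'a' -> different
  pos 5-6: 'a' vs 'a' -> MATCH ('aa')
  pos 6-7: 'a' vs 'b' -> different
  pos 7-8: 'b' vs 'a' -> different
  pos 8-9: 'a' vs 'c' -> different
Consecutive identical pairs: ['bb', 'aa']
Count: 2

2


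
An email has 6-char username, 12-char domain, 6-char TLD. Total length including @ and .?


An email address has format: username@domain.tld
Username length: 6
'@' character: 1
Domain length: 12
'.' character: 1
TLD length: 6
Total = 6 + 1 + 12 + 1 + 6 = 26

26
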